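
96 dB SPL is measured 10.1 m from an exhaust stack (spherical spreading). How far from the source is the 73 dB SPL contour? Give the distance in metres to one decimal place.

The 23.0 dB drop corresponds to a distance ratio of 10^(23.0/20) for a point source.
r₂ = 10.1·10^((96−73)/20) = 10.1·10^(23.0/20) = 142.67 m.

142.7 m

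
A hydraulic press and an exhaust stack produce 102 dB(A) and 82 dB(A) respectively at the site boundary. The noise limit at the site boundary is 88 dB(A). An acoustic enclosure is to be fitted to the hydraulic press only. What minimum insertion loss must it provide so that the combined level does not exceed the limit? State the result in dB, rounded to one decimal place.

15.3 dB

Everything except the hydraulic press sums to 10^(82/10) = 1.585e+08 in linear terms, 82.00 dB(A).
To meet 88 dB(A) overall, the treated hydraulic press may contribute at most 10^(88/10) − 1.585e+08 = 4.725e+08, i.e. 86.74 dB(A).
So the hydraulic press must be reduced from 102 to 86.74 dB(A): IL = 15.26 dB.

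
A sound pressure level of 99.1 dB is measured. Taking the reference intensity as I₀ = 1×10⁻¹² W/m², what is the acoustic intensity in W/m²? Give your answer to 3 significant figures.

I/I₀ = 10^(99.1/10) = 8.128e+09, so I = 8.128e+09 × 10⁻¹² W/m².

0.00813 W/m²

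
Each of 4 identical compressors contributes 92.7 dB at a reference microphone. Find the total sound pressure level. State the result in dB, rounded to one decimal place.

98.7 dB

With 4 equal, uncorrelated contributions the intensity is 4× that of one unit, giving a rise of 10·log₁₀ 4.
L_total = 92.7 + 10·log₁₀(4) = 92.7 + 6.021 = 98.72 dB.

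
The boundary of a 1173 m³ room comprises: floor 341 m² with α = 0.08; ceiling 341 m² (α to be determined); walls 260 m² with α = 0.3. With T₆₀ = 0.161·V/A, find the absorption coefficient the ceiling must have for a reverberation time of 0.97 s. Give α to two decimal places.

0.26

From T₆₀ = 0.161·V/A, the target T₆₀ = 0.97 s needs A = 0.161·1173/0.97 = 194.69 m².
Absorption from the other surfaces = 341·0.08 + 260·0.3 = 105.28 m², so the ceiling must supply 89.41 m² over 341 m².
α = 89.41/341 = 0.262.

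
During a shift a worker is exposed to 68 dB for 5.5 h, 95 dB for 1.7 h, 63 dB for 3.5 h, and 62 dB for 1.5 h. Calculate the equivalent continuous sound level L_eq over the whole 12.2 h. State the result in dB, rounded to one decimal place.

Weight each interval's intensity by its duration and average over T = 12.2 h:
Σ tᵢ·10^(Lᵢ/10) = 5.5·10^(68/10) + 1.7·10^(95/10) + 3.5·10^(63/10) + 1.5·10^(62/10) = 5.420e+09.
L_eq = 10·log₁₀(5.420e+09/12.2) = 86.48 dB.

86.5 dB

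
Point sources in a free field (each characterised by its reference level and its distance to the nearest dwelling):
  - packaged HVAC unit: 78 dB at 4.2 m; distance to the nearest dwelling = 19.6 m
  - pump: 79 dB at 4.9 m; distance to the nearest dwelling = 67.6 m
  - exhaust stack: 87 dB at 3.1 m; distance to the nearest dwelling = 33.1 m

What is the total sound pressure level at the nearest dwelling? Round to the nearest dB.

69 dB

Propagate each source to the receiver with L = L_ref − 20·log₁₀(r/r_ref), then add intensities.
packaged HVAC unit: 78 − 20·log₁₀(19.6/4.2) = 78 − 13.38 = 64.62 dB.
pump: 79 − 20·log₁₀(67.6/4.9) = 79 − 22.80 = 56.20 dB.
exhaust stack: 87 − 20·log₁₀(33.1/3.1) = 87 − 20.57 = 66.43 dB.
Σ 10^(L/10) = 7.711e+06 → L_total = 10·log₁₀(7.711e+06) = 68.87 dB.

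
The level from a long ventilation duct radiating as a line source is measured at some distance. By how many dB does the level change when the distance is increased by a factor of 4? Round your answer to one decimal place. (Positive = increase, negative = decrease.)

-6.0 dB

Line-source spreading: ΔL = −10·log₁₀(r₂/r₁).
ΔL = −10·log₁₀(4) = -6.02 dB.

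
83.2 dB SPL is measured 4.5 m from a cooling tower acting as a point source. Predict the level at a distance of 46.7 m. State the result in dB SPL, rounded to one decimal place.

Point-source attenuation: ΔL = 20·log₁₀(r₂/r₁) = 20·log₁₀(46.7/4.5) = 20.322 dB.
L₂ = 83.2 − 20·log₁₀(46.7/4.5) = 83.2 − 20.322 = 62.88 dB SPL.

62.9 dB SPL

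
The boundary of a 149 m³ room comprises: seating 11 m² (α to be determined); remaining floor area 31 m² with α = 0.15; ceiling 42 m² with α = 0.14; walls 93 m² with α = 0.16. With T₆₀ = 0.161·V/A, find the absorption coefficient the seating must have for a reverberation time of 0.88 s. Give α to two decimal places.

A = 0.161·V/T₆₀ = 0.161·149/0.88 = 27.26 m² sabins.
Absorption from the other surfaces = 31·0.15 + 42·0.14 + 93·0.16 = 25.41 m², so the seating must supply 1.85 m² over 11 m².
α = 1.85/11 = 0.168.

0.17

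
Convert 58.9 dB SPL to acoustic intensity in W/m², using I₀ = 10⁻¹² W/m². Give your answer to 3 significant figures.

7.76e-07 W/m²

I = I₀·10^(L/10) = 10⁻¹² × 10^(58.9/10) = 10^(-6.110).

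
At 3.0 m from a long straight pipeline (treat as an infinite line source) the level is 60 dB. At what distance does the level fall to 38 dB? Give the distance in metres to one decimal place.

475.5 m

For a line source L₁ − L₂ = 10·log₁₀(r₂/r₁), so r₂ = r₁·10^((L₁−L₂)/10).
r₂ = 3.0·10^((60−38)/10) = 3.0·10^(22.0/10) = 475.47 m.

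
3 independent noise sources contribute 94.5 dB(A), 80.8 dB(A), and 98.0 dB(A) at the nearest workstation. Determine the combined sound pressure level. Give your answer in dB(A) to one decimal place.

99.7 dB(A)

Incoherent sources combine by intensity addition: L_total = 10·log₁₀(Σ 10^(L_i/10)).
Σ 10^(L/10) = 10^(94.5/10) + 10^(80.8/10) + 10^(98.0/10) = 9.248e+09.
L_total = 10·log₁₀(9.248e+09) = 99.66 dB(A).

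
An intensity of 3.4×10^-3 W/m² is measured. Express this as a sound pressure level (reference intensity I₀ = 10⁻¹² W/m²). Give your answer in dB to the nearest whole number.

Dividing by I₀ shifts the exponent by 12: I/I₀ = 3.4×10^9.
L = 10·(0.5315 + 9) = 95.31 dB.

95 dB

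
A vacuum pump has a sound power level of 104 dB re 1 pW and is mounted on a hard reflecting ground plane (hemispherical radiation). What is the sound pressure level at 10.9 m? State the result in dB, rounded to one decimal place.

75.3 dB

L_p = L_w − 10·log₁₀(2π·r²) with r = 10.9 m.
2π·r² = 746.5 m², 10·log₁₀ of that is 28.730 dB.
L_p = 104 − 28.730 = 75.27 dB.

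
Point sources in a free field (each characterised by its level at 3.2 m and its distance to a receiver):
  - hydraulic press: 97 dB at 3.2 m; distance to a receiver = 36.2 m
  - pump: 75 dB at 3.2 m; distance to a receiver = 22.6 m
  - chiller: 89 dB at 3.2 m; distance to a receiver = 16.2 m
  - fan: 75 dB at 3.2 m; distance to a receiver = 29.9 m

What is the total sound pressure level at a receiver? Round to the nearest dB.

79 dB

First find each source's level at the receiver (point-source: −20·log₁₀(r/r_ref)), then combine on an intensity basis.
hydraulic press: 97 − 20·log₁₀(36.2/3.2) = 97 − 21.07 = 75.93 dB.
pump: 75 − 20·log₁₀(22.6/3.2) = 75 − 16.98 = 58.02 dB.
chiller: 89 − 20·log₁₀(16.2/3.2) = 89 − 14.09 = 74.91 dB.
fan: 75 − 20·log₁₀(29.9/3.2) = 75 − 19.41 = 55.59 dB.
Σ 10^(L/10) = 7.115e+07 → L_total = 10·log₁₀(7.115e+07) = 78.52 dB.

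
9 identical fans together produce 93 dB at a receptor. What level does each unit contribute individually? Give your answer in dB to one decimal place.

83.5 dB

For N identical incoherent sources L_total = L₁ + 10·log₁₀ N, so L₁ = 93 − 10·log₁₀(9) = 93 − 9.542.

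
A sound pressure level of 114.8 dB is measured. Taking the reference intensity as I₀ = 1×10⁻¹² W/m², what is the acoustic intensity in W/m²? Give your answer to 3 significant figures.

L = 10·log₁₀(I/I₀) ⇒ I = I₀·10^(L/10) = 10⁻¹² × 10^11.48.

0.302 W/m²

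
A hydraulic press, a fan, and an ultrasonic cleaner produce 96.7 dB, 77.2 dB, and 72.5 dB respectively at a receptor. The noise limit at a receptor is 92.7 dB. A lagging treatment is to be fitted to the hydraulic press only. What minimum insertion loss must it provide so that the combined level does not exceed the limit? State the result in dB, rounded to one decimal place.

Fixed contribution from the other sources: Σ 10^(L/10) = 10^(77.2/10) + 10^(72.5/10) = 7.026e+07 (78.47 dB).
The limit corresponds to 10^(92.7/10) = 1.862e+09; subtracting the fixed part leaves 1.792e+09 for the hydraulic press, i.e. 92.53 dB.
Required insertion loss = 96.7 − 92.53 = 4.17 dB.

4.2 dB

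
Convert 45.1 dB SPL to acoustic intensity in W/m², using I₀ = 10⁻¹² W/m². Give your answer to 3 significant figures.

I = I₀·10^(L/10) = 10⁻¹² × 10^(45.1/10) = 10^(-7.490).

3.24e-08 W/m²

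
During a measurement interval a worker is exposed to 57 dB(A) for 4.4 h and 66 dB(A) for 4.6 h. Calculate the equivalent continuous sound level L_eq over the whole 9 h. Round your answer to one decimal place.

Weight each interval's intensity by its duration and average over T = 9 h:
Σ tᵢ·10^(Lᵢ/10) = 4.4·10^(57/10) + 4.6·10^(66/10) = 2.052e+07.
L_eq = 10·log₁₀(2.052e+07/9) = 63.58 dB(A).

63.6 dB(A)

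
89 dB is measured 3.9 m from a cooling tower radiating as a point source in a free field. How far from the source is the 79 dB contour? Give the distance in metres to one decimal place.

12.3 m

The 10.0 dB drop corresponds to a distance ratio of 10^(10.0/20) for a point source.
r₂ = 3.9·10^((89−79)/20) = 3.9·10^(10.0/20) = 12.33 m.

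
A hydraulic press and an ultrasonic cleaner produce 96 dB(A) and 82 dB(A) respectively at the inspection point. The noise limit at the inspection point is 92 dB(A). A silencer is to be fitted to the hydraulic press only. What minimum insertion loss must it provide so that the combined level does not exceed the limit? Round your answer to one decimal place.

Fixed contribution from the other source: Σ 10^(L/10) = 10^(82/10) = 1.585e+08 (82.00 dB(A)).
To meet 92 dB(A) overall, the treated hydraulic press may contribute at most 10^(92/10) − 1.585e+08 = 1.426e+09, i.e. 91.54 dB(A).
So the hydraulic press must be reduced from 96 to 91.54 dB(A): IL = 4.46 dB.

4.5 dB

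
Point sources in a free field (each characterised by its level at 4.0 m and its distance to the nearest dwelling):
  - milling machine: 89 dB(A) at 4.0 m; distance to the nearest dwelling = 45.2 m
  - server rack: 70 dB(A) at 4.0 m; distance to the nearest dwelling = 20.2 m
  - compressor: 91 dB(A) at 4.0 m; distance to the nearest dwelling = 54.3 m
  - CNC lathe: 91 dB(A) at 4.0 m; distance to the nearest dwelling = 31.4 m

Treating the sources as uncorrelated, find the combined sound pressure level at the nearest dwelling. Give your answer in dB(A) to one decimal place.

Propagate each source to the receiver with L = L_ref − 20·log₁₀(r/r_ref), then add intensities.
milling machine: 89 − 20·log₁₀(45.2/4.0) = 89 − 21.06 = 67.94 dB(A).
server rack: 70 − 20·log₁₀(20.2/4.0) = 70 − 14.07 = 55.93 dB(A).
compressor: 91 − 20·log₁₀(54.3/4.0) = 91 − 22.65 = 68.35 dB(A).
CNC lathe: 91 − 20·log₁₀(31.4/4.0) = 91 − 17.90 = 73.10 dB(A).
Σ 10^(L/10) = 3.387e+07 → L_total = 10·log₁₀(3.387e+07) = 75.30 dB(A).

75.3 dB(A)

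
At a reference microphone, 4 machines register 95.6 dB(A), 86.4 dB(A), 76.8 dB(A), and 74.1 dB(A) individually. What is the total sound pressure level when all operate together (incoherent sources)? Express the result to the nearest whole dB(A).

For uncorrelated sources the intensities add, so convert each level to linear form, sum, and take 10·log₁₀ of the total.
Σ 10^(L/10) = 10^(95.6/10) + 10^(86.4/10) + 10^(76.8/10) + 10^(74.1/10) = 4.141e+09.
L_total = 10·log₁₀(4.141e+09) = 96.17 dB(A).

96 dB(A)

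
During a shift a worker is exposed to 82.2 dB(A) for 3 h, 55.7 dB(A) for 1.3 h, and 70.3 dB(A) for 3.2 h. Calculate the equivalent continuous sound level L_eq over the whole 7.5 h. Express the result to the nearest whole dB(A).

Weight each interval's intensity by its duration and average over T = 7.5 h:
Σ tᵢ·10^(Lᵢ/10) = 3·10^(82.2/10) + 1.3·10^(55.7/10) + 3.2·10^(70.3/10) = 5.326e+08.
L_eq = 10·log₁₀(5.326e+08/7.5) = 78.51 dB(A).

79 dB(A)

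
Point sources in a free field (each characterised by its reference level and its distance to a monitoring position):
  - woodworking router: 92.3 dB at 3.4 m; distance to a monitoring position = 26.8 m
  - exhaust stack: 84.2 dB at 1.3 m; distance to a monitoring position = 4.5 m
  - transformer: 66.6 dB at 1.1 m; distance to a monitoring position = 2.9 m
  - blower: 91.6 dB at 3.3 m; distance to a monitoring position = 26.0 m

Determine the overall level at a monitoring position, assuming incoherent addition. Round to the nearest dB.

79 dB

Propagate each source to the receiver with L = L_ref − 20·log₁₀(r/r_ref), then add intensities.
woodworking router: 92.3 − 20·log₁₀(26.8/3.4) = 92.3 − 17.93 = 74.37 dB.
exhaust stack: 84.2 − 20·log₁₀(4.5/1.3) = 84.2 − 10.79 = 73.41 dB.
transformer: 66.6 − 20·log₁₀(2.9/1.1) = 66.6 − 8.42 = 58.18 dB.
blower: 91.6 − 20·log₁₀(26.0/3.3) = 91.6 − 17.93 = 73.67 dB.
Σ 10^(L/10) = 7.323e+07 → L_total = 10·log₁₀(7.323e+07) = 78.65 dB.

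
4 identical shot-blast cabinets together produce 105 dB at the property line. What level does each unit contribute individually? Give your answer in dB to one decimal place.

99.0 dB

4 equal contributions raise the level by 10·log₁₀ 4 = 6.021 dB, so each unit alone gives 105 − 6.021.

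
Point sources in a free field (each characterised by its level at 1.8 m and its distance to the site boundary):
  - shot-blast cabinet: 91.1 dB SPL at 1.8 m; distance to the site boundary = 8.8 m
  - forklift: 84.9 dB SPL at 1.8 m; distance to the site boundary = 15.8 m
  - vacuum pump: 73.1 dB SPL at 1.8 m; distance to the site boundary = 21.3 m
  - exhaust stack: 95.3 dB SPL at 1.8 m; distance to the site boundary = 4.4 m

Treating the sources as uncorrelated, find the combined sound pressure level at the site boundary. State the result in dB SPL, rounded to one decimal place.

First find each source's level at the receiver (point-source: −20·log₁₀(r/r_ref)), then combine on an intensity basis.
shot-blast cabinet: 91.1 − 20·log₁₀(8.8/1.8) = 91.1 − 13.78 = 77.32 dB SPL.
forklift: 84.9 − 20·log₁₀(15.8/1.8) = 84.9 − 18.87 = 66.03 dB SPL.
vacuum pump: 73.1 − 20·log₁₀(21.3/1.8) = 73.1 − 21.46 = 51.64 dB SPL.
exhaust stack: 95.3 − 20·log₁₀(4.4/1.8) = 95.3 − 7.76 = 87.54 dB SPL.
Σ 10^(L/10) = 6.251e+08 → L_total = 10·log₁₀(6.251e+08) = 87.96 dB SPL.

88.0 dB SPL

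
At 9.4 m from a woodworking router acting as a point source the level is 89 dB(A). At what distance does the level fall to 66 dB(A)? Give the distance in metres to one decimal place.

132.8 m

The 23.0 dB drop corresponds to a distance ratio of 10^(23.0/20) for a point source.
r₂ = 9.4·10^((89−66)/20) = 9.4·10^(23.0/20) = 132.78 m.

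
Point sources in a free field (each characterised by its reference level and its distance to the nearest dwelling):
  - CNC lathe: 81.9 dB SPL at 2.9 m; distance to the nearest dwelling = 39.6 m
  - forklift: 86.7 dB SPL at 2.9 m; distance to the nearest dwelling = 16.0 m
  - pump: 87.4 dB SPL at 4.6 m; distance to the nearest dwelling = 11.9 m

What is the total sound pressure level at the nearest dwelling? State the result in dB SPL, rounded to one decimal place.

First find each source's level at the receiver (point-source: −20·log₁₀(r/r_ref)), then combine on an intensity basis.
CNC lathe: 81.9 − 20·log₁₀(39.6/2.9) = 81.9 − 22.71 = 59.19 dB SPL.
forklift: 86.7 − 20·log₁₀(16.0/2.9) = 86.7 − 14.83 = 71.87 dB SPL.
pump: 87.4 − 20·log₁₀(11.9/4.6) = 87.4 − 8.26 = 79.14 dB SPL.
Σ 10^(L/10) = 9.831e+07 → L_total = 10·log₁₀(9.831e+07) = 79.93 dB SPL.

79.9 dB SPL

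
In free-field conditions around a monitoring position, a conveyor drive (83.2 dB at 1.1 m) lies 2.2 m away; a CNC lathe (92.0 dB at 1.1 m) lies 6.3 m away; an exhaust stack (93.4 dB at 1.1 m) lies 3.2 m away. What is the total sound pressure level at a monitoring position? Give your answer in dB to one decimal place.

Propagate each source to the receiver with L = L_ref − 20·log₁₀(r/r_ref), then add intensities.
conveyor drive: 83.2 − 20·log₁₀(2.2/1.1) = 83.2 − 6.02 = 77.18 dB.
CNC lathe: 92.0 − 20·log₁₀(6.3/1.1) = 92.0 − 15.16 = 76.84 dB.
exhaust stack: 93.4 − 20·log₁₀(3.2/1.1) = 93.4 − 9.28 = 84.12 dB.
Σ 10^(L/10) = 3.591e+08 → L_total = 10·log₁₀(3.591e+08) = 85.55 dB.

85.6 dB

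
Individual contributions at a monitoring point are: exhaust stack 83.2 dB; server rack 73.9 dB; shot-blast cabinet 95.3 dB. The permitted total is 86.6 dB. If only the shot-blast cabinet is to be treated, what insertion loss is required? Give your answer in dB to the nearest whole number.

Fixed contribution from the other sources: Σ 10^(L/10) = 10^(83.2/10) + 10^(73.9/10) = 2.335e+08 (83.68 dB).
To meet 86.6 dB overall, the treated shot-blast cabinet may contribute at most 10^(86.6/10) − 2.335e+08 = 2.236e+08, i.e. 83.49 dB.
So the shot-blast cabinet must be reduced from 95.3 to 83.49 dB: IL = 11.81 dB.

12 dB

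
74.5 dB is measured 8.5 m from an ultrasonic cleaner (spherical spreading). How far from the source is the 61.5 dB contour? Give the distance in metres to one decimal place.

The 13.0 dB drop corresponds to a distance ratio of 10^(13.0/20) for a point source.
r₂ = 8.5·10^((74.5−61.5)/20) = 8.5·10^(13.0/20) = 37.97 m.

38.0 m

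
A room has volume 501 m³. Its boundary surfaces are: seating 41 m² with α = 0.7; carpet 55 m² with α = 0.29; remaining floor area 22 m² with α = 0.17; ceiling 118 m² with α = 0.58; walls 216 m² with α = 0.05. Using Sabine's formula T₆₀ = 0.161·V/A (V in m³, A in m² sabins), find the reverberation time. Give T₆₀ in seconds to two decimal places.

0.63 s

Total absorption A = 41·0.7 + 55·0.29 + 22·0.17 + 118·0.58 + 216·0.05 = 127.63 m² sabins.
T₆₀ = 0.161 × 501 / 127.63 = 0.632 s.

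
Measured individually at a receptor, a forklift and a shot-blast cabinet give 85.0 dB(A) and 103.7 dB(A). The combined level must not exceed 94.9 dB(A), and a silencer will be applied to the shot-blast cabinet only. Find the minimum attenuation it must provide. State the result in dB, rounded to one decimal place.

Everything except the shot-blast cabinet sums to 10^(85.0/10) = 3.162e+08 in linear terms, 85.00 dB(A).
To meet 94.9 dB(A) overall, the treated shot-blast cabinet may contribute at most 10^(94.9/10) − 3.162e+08 = 2.774e+09, i.e. 94.43 dB(A).
Required insertion loss = 103.7 − 94.43 = 9.27 dB.

9.3 dB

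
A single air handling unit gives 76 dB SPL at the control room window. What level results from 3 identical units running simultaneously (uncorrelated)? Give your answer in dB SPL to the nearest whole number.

N identical incoherent sources raise the level by 10·log₁₀ N.
L_total = 76 + 10·log₁₀(3) = 76 + 4.771 = 80.77 dB SPL.

81 dB SPL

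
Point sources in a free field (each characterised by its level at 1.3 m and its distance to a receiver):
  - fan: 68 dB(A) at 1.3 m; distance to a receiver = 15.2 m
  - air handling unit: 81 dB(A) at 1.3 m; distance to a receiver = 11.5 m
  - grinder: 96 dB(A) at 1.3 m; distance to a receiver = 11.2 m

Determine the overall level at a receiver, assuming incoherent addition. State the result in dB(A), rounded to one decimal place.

77.4 dB(A)

Apply inverse-square spreading to bring every level to the receiver, then sum 10^(L/10).
fan: 68 − 20·log₁₀(15.2/1.3) = 68 − 21.36 = 46.64 dB(A).
air handling unit: 81 − 20·log₁₀(11.5/1.3) = 81 − 18.94 = 62.06 dB(A).
grinder: 96 − 20·log₁₀(11.2/1.3) = 96 − 18.71 = 77.29 dB(A).
Σ 10^(L/10) = 5.529e+07 → L_total = 10·log₁₀(5.529e+07) = 77.43 dB(A).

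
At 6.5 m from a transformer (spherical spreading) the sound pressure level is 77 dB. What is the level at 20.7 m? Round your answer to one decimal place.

66.9 dB

Spherical spreading from a point source gives a 20·log₁₀(r₂/r₁) drop.
L₂ = 77 − 20·log₁₀(20.7/6.5) = 77 − 10.061 = 66.94 dB.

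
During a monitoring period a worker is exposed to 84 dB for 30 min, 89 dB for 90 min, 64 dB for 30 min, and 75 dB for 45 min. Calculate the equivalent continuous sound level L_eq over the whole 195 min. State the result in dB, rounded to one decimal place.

86.2 dB

L_eq = 10·log₁₀[(1/T)·Σ tᵢ·10^(Lᵢ/10)] with T = 195 min.
Σ tᵢ·10^(Lᵢ/10) = 30·10^(84/10) + 90·10^(89/10) + 30·10^(64/10) + 45·10^(75/10) = 8.052e+10.
L_eq = 10·log₁₀(8.052e+10/195) = 86.16 dB.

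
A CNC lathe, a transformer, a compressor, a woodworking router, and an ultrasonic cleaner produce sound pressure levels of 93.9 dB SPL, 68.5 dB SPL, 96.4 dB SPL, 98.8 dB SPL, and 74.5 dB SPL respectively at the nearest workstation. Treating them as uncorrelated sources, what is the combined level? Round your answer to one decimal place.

Incoherent sources combine by intensity addition: L_total = 10·log₁₀(Σ 10^(L_i/10)).
Σ 10^(L/10) = 10^(93.9/10) + 10^(68.5/10) + 10^(96.4/10) + 10^(98.8/10) + 10^(74.5/10) = 1.444e+10.
L_total = 10·log₁₀(1.444e+10) = 101.60 dB SPL.

101.6 dB SPL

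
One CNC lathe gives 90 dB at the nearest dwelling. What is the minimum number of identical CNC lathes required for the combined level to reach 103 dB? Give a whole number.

The shortfall is 103 − 90 = 13.0 dB, and N units add 10·log₁₀ N, so need 10·log₁₀ N ≥ 13.0.
N ≥ 10^(13.0/10) = 19.953, so N = 20.

20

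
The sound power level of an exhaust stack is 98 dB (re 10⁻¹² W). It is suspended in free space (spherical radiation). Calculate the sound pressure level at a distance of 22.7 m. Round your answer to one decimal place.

59.9 dB

Free-field spherical radiation: L_p = L_w − 10·log₁₀(4π·r²), r = 22.7 m.
4π·r² = 6475 m², 10·log₁₀ of that is 38.113 dB.
L_p = 98 − 38.113 = 59.89 dB.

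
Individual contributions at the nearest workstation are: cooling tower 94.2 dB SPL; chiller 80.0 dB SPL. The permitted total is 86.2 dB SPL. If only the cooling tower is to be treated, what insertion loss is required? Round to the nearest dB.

9 dB

Everything except the cooling tower sums to 10^(80.0/10) = 1.000e+08 in linear terms, 80.00 dB SPL.
To meet 86.2 dB SPL overall, the treated cooling tower may contribute at most 10^(86.2/10) − 1.000e+08 = 3.169e+08, i.e. 85.01 dB SPL.
So the cooling tower must be reduced from 94.2 to 85.01 dB SPL: IL = 9.19 dB.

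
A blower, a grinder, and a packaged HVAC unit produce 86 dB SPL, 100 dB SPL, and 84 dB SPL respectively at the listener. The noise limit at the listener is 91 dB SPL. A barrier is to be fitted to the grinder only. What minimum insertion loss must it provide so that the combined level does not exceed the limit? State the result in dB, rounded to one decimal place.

12.1 dB

The untreated sources together contribute 10^(86/10) + 10^(84/10) = 6.493e+08, i.e. 88.12 dB SPL.
The limit corresponds to 10^(91/10) = 1.259e+09; subtracting the fixed part leaves 6.096e+08 for the grinder, i.e. 87.85 dB SPL.
So the grinder must be reduced from 100 to 87.85 dB SPL: IL = 12.15 dB.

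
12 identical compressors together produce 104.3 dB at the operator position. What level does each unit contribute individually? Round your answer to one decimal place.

Dividing the total intensity by 12 lowers the level by 10·log₁₀ 12 = 10.792 dB: L₁ = 104.3 − 10.792.

93.5 dB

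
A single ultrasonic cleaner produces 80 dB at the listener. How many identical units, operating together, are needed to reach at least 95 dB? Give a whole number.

Need L₁ + 10·log₁₀ N ≥ 95, i.e. log₁₀ N ≥ 1.50.
N ≥ 10^(15.0/10) = 31.623, so N = 32.

32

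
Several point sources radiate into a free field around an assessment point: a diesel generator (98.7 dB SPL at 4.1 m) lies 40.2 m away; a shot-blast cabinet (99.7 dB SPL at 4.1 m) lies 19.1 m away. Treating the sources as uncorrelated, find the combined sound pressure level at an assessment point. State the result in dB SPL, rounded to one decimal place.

Propagate each source to the receiver with L = L_ref − 20·log₁₀(r/r_ref), then add intensities.
diesel generator: 98.7 − 20·log₁₀(40.2/4.1) = 98.7 − 19.83 = 78.87 dB SPL.
shot-blast cabinet: 99.7 − 20·log₁₀(19.1/4.1) = 99.7 − 13.36 = 86.34 dB SPL.
Σ 10^(L/10) = 5.071e+08 → L_total = 10·log₁₀(5.071e+08) = 87.05 dB SPL.

87.1 dB SPL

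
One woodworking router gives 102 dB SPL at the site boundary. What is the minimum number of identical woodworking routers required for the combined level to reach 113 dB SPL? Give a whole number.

13

Need L₁ + 10·log₁₀ N ≥ 113, i.e. log₁₀ N ≥ 1.10.
N ≥ 10^(11.0/10) = 12.589, so N = 13.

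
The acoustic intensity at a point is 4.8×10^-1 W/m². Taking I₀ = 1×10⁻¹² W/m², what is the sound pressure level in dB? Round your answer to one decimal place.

Dividing by I₀ shifts the exponent by 12: I/I₀ = 4.8×10^11.
L = 10·(0.6812 + 11) = 116.81 dB.

116.8 dB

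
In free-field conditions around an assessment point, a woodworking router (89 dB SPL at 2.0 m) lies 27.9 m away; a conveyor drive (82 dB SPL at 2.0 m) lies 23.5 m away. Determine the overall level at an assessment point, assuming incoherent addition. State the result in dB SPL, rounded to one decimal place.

First find each source's level at the receiver (point-source: −20·log₁₀(r/r_ref)), then combine on an intensity basis.
woodworking router: 89 − 20·log₁₀(27.9/2.0) = 89 − 22.89 = 66.11 dB SPL.
conveyor drive: 82 − 20·log₁₀(23.5/2.0) = 82 − 21.40 = 60.60 dB SPL.
Σ 10^(L/10) = 5.230e+06 → L_total = 10·log₁₀(5.230e+06) = 67.18 dB SPL.

67.2 dB SPL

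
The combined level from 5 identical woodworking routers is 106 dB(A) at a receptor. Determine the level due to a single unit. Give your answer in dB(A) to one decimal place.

Dividing the total intensity by 5 lowers the level by 10·log₁₀ 5 = 6.990 dB: L₁ = 106 − 6.990.

99.0 dB(A)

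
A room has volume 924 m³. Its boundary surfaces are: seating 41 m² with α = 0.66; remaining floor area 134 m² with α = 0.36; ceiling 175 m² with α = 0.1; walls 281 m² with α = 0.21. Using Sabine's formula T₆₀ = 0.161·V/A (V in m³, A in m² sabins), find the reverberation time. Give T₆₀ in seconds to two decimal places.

A = Σ Sᵢαᵢ = 41·0.66 + 134·0.36 + 175·0.1 + 281·0.21 = 151.81 m².
T₆₀ = 0.161 × 924 / 151.81 = 0.980 s.

0.98 s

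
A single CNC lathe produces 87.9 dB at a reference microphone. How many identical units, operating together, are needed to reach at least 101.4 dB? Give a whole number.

N identical sources give L₁ + 10·log₁₀ N, so require 10·log₁₀ N ≥ 101.4 − 87.9 = 13.5 dB.
N ≥ 10^(13.5/10) = 22.387, so N = 23.

23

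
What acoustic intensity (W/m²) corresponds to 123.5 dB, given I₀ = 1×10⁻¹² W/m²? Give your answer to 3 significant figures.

I = I₀·10^(L/10) = 10⁻¹² × 10^(123.5/10) = 10^(0.350).

2.24 W/m²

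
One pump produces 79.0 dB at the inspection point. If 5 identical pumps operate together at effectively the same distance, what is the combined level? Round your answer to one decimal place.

86.0 dB

With 5 equal, uncorrelated contributions the intensity is 5× that of one unit, giving a rise of 10·log₁₀ 5.
L_total = 79.0 + 10·log₁₀(5) = 79.0 + 6.990 = 85.99 dB.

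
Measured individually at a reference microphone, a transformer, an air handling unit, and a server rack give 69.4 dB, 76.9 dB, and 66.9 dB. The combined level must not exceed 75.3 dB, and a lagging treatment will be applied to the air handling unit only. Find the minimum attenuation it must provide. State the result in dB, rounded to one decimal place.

3.8 dB

The untreated sources together contribute 10^(69.4/10) + 10^(66.9/10) = 1.361e+07, i.e. 71.34 dB.
To meet 75.3 dB overall, the treated air handling unit may contribute at most 10^(75.3/10) − 1.361e+07 = 2.028e+07, i.e. 73.07 dB.
So the air handling unit must be reduced from 76.9 to 73.07 dB: IL = 3.83 dB.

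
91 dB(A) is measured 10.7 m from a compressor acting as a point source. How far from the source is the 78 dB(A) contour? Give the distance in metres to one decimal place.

47.8 m

Point-source spreading drops the level by 20·log₁₀(r₂/r₁); inverting, r₂/r₁ = 10^(ΔL/20).
r₂ = 10.7·10^((91−78)/20) = 10.7·10^(13.0/20) = 47.80 m.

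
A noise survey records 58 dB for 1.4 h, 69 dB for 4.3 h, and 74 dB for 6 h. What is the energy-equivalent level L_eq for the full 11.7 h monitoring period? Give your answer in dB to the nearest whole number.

72 dB

The energy average is taken in the linear domain: L_eq = 10·log₁₀[(Σ tᵢ·10^(Lᵢ/10))/T], T = 11.7 h.
Σ tᵢ·10^(Lᵢ/10) = 1.4·10^(58/10) + 4.3·10^(69/10) + 6·10^(74/10) = 1.858e+08.
L_eq = 10·log₁₀(1.858e+08/11.7) = 72.01 dB.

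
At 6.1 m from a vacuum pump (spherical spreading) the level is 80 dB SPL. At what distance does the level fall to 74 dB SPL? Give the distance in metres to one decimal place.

The 6.0 dB drop corresponds to a distance ratio of 10^(6.0/20) for a point source.
r₂ = 6.1·10^((80−74)/20) = 6.1·10^(6.0/20) = 12.17 m.

12.2 m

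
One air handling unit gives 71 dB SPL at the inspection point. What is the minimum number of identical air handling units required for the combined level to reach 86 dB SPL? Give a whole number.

Need L₁ + 10·log₁₀ N ≥ 86, i.e. log₁₀ N ≥ 1.50.
N ≥ 10^(15.0/10) = 31.623, so N = 32.

32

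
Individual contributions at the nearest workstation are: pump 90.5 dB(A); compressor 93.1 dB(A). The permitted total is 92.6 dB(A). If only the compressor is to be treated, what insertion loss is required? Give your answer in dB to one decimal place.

Fixed contribution from the other source: Σ 10^(L/10) = 10^(90.5/10) = 1.122e+09 (90.50 dB(A)).
The limit corresponds to 10^(92.6/10) = 1.820e+09; subtracting the fixed part leaves 6.977e+08 for the compressor, i.e. 88.44 dB(A).
So the compressor must be reduced from 93.1 to 88.44 dB(A): IL = 4.66 dB.

4.7 dB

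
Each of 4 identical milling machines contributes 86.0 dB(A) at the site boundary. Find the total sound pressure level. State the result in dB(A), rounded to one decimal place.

N identical incoherent sources raise the level by 10·log₁₀ N.
L_total = 86.0 + 10·log₁₀(4) = 86.0 + 6.021 = 92.02 dB(A).

92.0 dB(A)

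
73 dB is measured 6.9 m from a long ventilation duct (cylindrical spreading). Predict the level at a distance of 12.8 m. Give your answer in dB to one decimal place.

Line-source attenuation: ΔL = 10·log₁₀(r₂/r₁) = 10·log₁₀(12.8/6.9) = 2.684 dB.
L₂ = 73 − 10·log₁₀(12.8/6.9) = 73 − 2.684 = 70.32 dB.

70.3 dB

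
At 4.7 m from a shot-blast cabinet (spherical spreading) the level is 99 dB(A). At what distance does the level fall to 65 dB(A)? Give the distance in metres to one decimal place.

235.6 m

Point-source spreading drops the level by 20·log₁₀(r₂/r₁); inverting, r₂/r₁ = 10^(ΔL/20).
r₂ = 4.7·10^((99−65)/20) = 4.7·10^(34.0/20) = 235.56 m.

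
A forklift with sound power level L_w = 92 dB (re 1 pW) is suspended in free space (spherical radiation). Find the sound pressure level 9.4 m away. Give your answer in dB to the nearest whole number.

L_p = L_w − 10·log₁₀(4π·r²) with r = 9.4 m.
4π·r² = 1110 m², 10·log₁₀ of that is 30.455 dB.
L_p = 92 − 30.455 = 61.55 dB.

62 dB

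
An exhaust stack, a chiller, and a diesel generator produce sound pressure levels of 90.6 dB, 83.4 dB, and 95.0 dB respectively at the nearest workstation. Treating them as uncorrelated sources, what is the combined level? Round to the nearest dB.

97 dB

For uncorrelated sources the intensities add, so convert each level to linear form, sum, and take 10·log₁₀ of the total.
Σ 10^(L/10) = 10^(90.6/10) + 10^(83.4/10) + 10^(95.0/10) = 4.529e+09.
L_total = 10·log₁₀(4.529e+09) = 96.56 dB.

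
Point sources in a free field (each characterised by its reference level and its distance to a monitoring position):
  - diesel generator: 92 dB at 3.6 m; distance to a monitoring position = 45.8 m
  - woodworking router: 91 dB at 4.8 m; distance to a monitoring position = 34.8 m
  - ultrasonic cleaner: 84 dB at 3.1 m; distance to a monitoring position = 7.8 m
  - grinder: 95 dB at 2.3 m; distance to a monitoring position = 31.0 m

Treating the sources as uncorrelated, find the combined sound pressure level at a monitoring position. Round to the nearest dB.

Propagate each source to the receiver with L = L_ref − 20·log₁₀(r/r_ref), then add intensities.
diesel generator: 92 − 20·log₁₀(45.8/3.6) = 92 − 22.09 = 69.91 dB.
woodworking router: 91 − 20·log₁₀(34.8/4.8) = 91 − 17.21 = 73.79 dB.
ultrasonic cleaner: 84 − 20·log₁₀(7.8/3.1) = 84 − 8.01 = 75.99 dB.
grinder: 95 − 20·log₁₀(31.0/2.3) = 95 − 22.59 = 72.41 dB.
Σ 10^(L/10) = 9.083e+07 → L_total = 10·log₁₀(9.083e+07) = 79.58 dB.

80 dB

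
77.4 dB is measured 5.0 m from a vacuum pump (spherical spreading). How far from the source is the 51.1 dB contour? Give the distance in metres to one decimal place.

Point-source spreading drops the level by 20·log₁₀(r₂/r₁); inverting, r₂/r₁ = 10^(ΔL/20).
r₂ = 5.0·10^((77.4−51.1)/20) = 5.0·10^(26.3/20) = 103.27 m.

103.3 m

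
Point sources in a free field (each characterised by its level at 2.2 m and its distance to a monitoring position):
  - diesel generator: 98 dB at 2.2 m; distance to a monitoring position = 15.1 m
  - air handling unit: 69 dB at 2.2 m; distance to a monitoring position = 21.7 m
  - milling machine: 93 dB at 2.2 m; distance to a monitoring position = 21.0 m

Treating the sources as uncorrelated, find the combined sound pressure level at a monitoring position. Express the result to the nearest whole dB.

Apply inverse-square spreading to bring every level to the receiver, then sum 10^(L/10).
diesel generator: 98 − 20·log₁₀(15.1/2.2) = 98 − 16.73 = 81.27 dB.
air handling unit: 69 − 20·log₁₀(21.7/2.2) = 69 − 19.88 = 49.12 dB.
milling machine: 93 − 20·log₁₀(21.0/2.2) = 93 − 19.60 = 73.40 dB.
Σ 10^(L/10) = 1.559e+08 → L_total = 10·log₁₀(1.559e+08) = 81.93 dB.

82 dB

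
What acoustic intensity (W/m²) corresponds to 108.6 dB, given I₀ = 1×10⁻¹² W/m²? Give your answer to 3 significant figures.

0.0724 W/m²

I/I₀ = 10^(108.6/10) = 7.244e+10, so I = 7.244e+10 × 10⁻¹² W/m².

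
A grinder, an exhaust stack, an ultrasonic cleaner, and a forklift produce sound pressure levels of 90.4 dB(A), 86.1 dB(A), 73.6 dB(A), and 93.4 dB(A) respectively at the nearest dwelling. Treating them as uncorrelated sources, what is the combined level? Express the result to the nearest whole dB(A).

96 dB(A)

Incoherent sources combine by intensity addition: L_total = 10·log₁₀(Σ 10^(L_i/10)).
Σ 10^(L/10) = 10^(90.4/10) + 10^(86.1/10) + 10^(73.6/10) + 10^(93.4/10) = 3.715e+09.
L_total = 10·log₁₀(3.715e+09) = 95.70 dB(A).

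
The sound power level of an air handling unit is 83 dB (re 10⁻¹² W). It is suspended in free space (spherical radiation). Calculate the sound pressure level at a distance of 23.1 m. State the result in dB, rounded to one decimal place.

The power spreads over a sphere of area 4π·r², so L_p = L_w − 10·log₁₀(4π·r²).
4π·r² = 6706 m², 10·log₁₀ of that is 38.264 dB.
L_p = 83 − 38.264 = 44.74 dB.

44.7 dB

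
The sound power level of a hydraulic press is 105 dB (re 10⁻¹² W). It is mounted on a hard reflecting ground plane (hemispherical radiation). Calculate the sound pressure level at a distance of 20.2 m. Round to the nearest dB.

L_p = L_w − 10·log₁₀(2π·r²) with r = 20.2 m.
2π·r² = 2564 m², 10·log₁₀ of that is 34.089 dB.
L_p = 105 − 34.089 = 70.91 dB.

71 dB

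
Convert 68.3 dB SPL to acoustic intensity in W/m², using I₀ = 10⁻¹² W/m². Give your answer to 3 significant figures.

L = 10·log₁₀(I/I₀) ⇒ I = I₀·10^(L/10) = 10⁻¹² × 10^6.83.

6.76e-06 W/m²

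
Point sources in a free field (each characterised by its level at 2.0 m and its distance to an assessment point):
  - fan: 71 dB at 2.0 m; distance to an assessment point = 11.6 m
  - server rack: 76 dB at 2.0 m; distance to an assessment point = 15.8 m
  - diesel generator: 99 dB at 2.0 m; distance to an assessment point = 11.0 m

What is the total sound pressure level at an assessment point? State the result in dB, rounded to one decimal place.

First find each source's level at the receiver (point-source: −20·log₁₀(r/r_ref)), then combine on an intensity basis.
fan: 71 − 20·log₁₀(11.6/2.0) = 71 − 15.27 = 55.73 dB.
server rack: 76 − 20·log₁₀(15.8/2.0) = 76 − 17.95 = 58.05 dB.
diesel generator: 99 − 20·log₁₀(11.0/2.0) = 99 − 14.81 = 84.19 dB.
Σ 10^(L/10) = 2.636e+08 → L_total = 10·log₁₀(2.636e+08) = 84.21 dB.

84.2 dB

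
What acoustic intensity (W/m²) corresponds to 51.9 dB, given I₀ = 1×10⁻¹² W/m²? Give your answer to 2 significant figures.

I/I₀ = 10^(51.9/10) = 1.549e+05, so I = 1.549e+05 × 10⁻¹² W/m².

1.5e-07 W/m²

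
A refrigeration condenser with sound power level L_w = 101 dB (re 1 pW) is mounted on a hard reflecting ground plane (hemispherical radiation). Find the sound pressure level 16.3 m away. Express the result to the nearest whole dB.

69 dB

L_p = L_w − 10·log₁₀(2π·r²) with r = 16.3 m.
2π·r² = 1669 m², 10·log₁₀ of that is 32.226 dB.
L_p = 101 − 32.226 = 68.77 dB.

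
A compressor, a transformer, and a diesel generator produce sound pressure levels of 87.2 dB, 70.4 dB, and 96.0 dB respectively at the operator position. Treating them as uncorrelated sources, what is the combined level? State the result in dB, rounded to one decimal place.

96.5 dB

Incoherent sources combine by intensity addition: L_total = 10·log₁₀(Σ 10^(L_i/10)).
Σ 10^(L/10) = 10^(87.2/10) + 10^(70.4/10) + 10^(96.0/10) = 4.517e+09.
L_total = 10·log₁₀(4.517e+09) = 96.55 dB.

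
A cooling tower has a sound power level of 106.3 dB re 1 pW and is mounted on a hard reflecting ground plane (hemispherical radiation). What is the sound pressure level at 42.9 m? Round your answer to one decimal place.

65.7 dB

Free-field hemispherical radiation: L_p = L_w − 10·log₁₀(2π·r²), r = 42.9 m.
2π·r² = 1.156e+04 m², 10·log₁₀ of that is 40.631 dB.
L_p = 106.3 − 40.631 = 65.67 dB.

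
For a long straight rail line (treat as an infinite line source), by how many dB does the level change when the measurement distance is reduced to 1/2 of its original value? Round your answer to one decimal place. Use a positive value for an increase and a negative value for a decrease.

+3.0 dB

A line source loses 3 dB per doubling of distance; generally ΔL = −10·log₁₀(r₂/r₁).
ΔL = −10·log₁₀(0.5) = +3.01 dB.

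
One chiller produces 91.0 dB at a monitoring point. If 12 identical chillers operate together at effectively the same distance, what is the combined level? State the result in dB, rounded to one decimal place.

With 12 equal, uncorrelated contributions the intensity is 12× that of one unit, giving a rise of 10·log₁₀ 12.
L_total = 91.0 + 10·log₁₀(12) = 91.0 + 10.792 = 101.79 dB.

101.8 dB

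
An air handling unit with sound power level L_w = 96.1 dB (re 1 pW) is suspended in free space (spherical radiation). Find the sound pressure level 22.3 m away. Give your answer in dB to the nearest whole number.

58 dB

L_p = L_w − 10·log₁₀(4π·r²) with r = 22.3 m.
4π·r² = 6249 m², 10·log₁₀ of that is 37.958 dB.
L_p = 96.1 − 37.958 = 58.14 dB.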